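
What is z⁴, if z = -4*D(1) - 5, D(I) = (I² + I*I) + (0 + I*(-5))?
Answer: 2401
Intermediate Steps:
D(I) = -5*I + 2*I² (D(I) = (I² + I²) + (0 - 5*I) = 2*I² - 5*I = -5*I + 2*I²)
z = 7 (z = -4*(-5 + 2*1) - 5 = -4*(-5 + 2) - 5 = -4*(-3) - 5 = 12 - 5 = 7)
z⁴ = 7⁴ = 2401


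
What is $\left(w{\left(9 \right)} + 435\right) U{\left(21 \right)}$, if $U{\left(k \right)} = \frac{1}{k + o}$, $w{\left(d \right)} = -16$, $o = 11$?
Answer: $\frac{419}{32} \approx 13.094$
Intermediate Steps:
$U{\left(k \right)} = \frac{1}{11 + k}$ ($U{\left(k \right)} = \frac{1}{k + 11} = \frac{1}{11 + k}$)
$\left(w{\left(9 \right)} + 435\right) U{\left(21 \right)} = \frac{-16 + 435}{11 + 21} = \frac{419}{32}$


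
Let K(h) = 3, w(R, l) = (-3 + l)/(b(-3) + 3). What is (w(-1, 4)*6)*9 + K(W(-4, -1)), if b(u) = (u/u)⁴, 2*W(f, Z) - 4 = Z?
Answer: 33/2 ≈ 16.500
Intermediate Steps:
W(f, Z) = 2 + Z/2
b(u) = 1 (b(u) = 1⁴ = 1)
w(R, l) = -¾ + l/4 (w(R, l) = (-3 + l)/(1 + 3) = (-3 + l)/4 = (-3 + l)*(¼) = -¾ + l/4)
(w(-1, 4)*6)*9 + K(W(-4, -1)) = ((-¾ + (¼)*4)*6)*9 + 3 = ((-¾ + 1)*6)*9 + 3 = ((¼)*6)*9 + 3 = (3/2)*9 + 3 = 27/2 + 3 = 33/2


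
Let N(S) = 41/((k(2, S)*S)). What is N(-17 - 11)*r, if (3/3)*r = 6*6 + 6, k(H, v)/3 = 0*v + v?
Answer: 41/56 ≈ 0.73214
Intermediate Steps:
k(H, v) = 3*v (k(H, v) = 3*(0*v + v) = 3*(0 + v) = 3*v)
r = 42 (r = 6*6 + 6 = 36 + 6 = 42)
N(S) = 41/(3*S²) (N(S) = 41/(((3*S)*S)) = 41/((3*S²)) = 41*(1/(3*S²)) = 41/(3*S²))
N(-17 - 11)*r = (41/(3*(-17 - 11)²))*42 = ((41/3)/(-28)²)*42 = ((41/3)*(1/784))*42 = (41/2352)*42 = 41/56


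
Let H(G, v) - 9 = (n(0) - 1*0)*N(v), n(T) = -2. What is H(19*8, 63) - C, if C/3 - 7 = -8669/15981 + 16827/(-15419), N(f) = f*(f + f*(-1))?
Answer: -583064558/82137013 ≈ -7.0987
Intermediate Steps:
N(f) = 0 (N(f) = f*(f - f) = f*0 = 0)
C = 1322297675/82137013 (C = 21 + 3*(-8669/15981 + 16827/(-15419)) = 21 + 3*(-8669*1/15981 + 16827*(-1/15419)) = 21 + 3*(-8669/15981 - 16827/15419) = 21 + 3*(-402579598/246411039) = 21 - 402579598/82137013 = 1322297675/82137013 ≈ 16.099)
H(G, v) = 9 (H(G, v) = 9 + (-2 - 1*0)*0 = 9 + (-2 + 0)*0 = 9 - 2*0 = 9 + 0 = 9)
H(19*8, 63) - C = 9 - 1*1322297675/82137013 = 9 - 1322297675/82137013 = -583064558/82137013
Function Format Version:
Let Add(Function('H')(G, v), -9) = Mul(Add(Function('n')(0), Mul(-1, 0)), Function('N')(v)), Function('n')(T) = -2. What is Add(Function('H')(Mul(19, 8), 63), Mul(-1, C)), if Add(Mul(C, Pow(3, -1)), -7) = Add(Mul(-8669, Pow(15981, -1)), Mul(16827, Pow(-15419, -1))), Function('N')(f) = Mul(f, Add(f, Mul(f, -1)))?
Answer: Rational(-583064558, 82137013) ≈ -7.0987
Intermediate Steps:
Function('N')(f) = 0 (Function('N')(f) = Mul(f, Add(f, Mul(-1, f))) = Mul(f, 0) = 0)
C = Rational(1322297675, 82137013) (C = Add(21, Mul(3, Add(Mul(-8669, Pow(15981, -1)), Mul(16827, Pow(-15419, -1))))) = Add(21, Mul(3, Add(Mul(-8669, Rational(1, 15981)), Mul(16827, Rational(-1, 15419))))) = Add(21, Mul(3, Add(Rational(-8669, 15981), Rational(-16827, 15419)))) = Add(21, Mul(3, Rational(-402579598, 246411039))) = Add(21, Rational(-402579598, 82137013)) = Rational(1322297675, 82137013) ≈ 16.099)
Function('H')(G, v) = 9 (Function('H')(G, v) = Add(9, Mul(Add(-2, Mul(-1, 0)), 0)) = Add(9, Mul(Add(-2, 0), 0)) = Add(9, Mul(-2, 0)) = Add(9, 0) = 9)
Add(Function('H')(Mul(19, 8), 63), Mul(-1, C)) = Add(9, Mul(-1, Rational(1322297675, 82137013))) = Add(9, Rational(-1322297675, 82137013)) = Rational(-583064558, 82137013)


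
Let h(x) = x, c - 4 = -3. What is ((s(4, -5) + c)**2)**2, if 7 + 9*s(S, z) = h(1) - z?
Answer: 4096/6561 ≈ 0.62430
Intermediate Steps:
c = 1 (c = 4 - 3 = 1)
s(S, z) = -2/3 - z/9 (s(S, z) = -7/9 + (1 - z)/9 = -7/9 + (1/9 - z/9) = -2/3 - z/9)
((s(4, -5) + c)**2)**2 = (((-2/3 - 1/9*(-5)) + 1)**2)**2 = (((-2/3 + 5/9) + 1)**2)**2 = ((-1/9 + 1)**2)**2 = ((8/9)**2)**2 = (64/81)**2 = 4096/6561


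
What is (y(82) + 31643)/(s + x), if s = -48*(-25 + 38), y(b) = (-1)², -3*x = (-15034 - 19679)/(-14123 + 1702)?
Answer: -43672236/862475 ≈ -50.636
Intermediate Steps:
x = -11571/12421 (x = -(-15034 - 19679)/(3*(-14123 + 1702)) = -(-11571)/(-12421) = -(-11571)*(-1)/12421 = -⅓*34713/12421 = -11571/12421 ≈ -0.93157)
y(b) = 1
s = -624 (s = -48*13 = -624)
(y(82) + 31643)/(s + x) = (1 + 31643)/(-624 - 11571/12421) = 31644/(-7762275/12421) = 31644*(-12421/7762275) = -43672236/862475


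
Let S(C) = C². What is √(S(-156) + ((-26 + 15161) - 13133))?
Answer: √26338 ≈ 162.29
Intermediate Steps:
√(S(-156) + ((-26 + 15161) - 13133)) = √((-156)² + ((-26 + 15161) - 13133)) = √(24336 + (15135 - 13133)) = √(24336 + 2002) = √26338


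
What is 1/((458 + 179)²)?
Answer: 1/405769 ≈ 2.4645e-6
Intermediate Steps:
1/((458 + 179)²) = 1/(637²) = 1/405769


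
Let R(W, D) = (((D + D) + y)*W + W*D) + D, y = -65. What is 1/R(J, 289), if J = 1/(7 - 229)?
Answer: 111/31678 ≈ 0.0035040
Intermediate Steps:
J = -1/222 (J = 1/(-222) = -1/222 ≈ -0.0045045)
R(W, D) = D + D*W + W*(-65 + 2*D) (R(W, D) = (((D + D) - 65)*W + W*D) + D = ((2*D - 65)*W + D*W) + D = ((-65 + 2*D)*W + D*W) + D = (W*(-65 + 2*D) + D*W) + D = (D*W + W*(-65 + 2*D)) + D = D + D*W + W*(-65 + 2*D))
1/R(J, 289) = 1/(289 - 65*(-1/222) + 3*289*(-1/222)) = 1/(289 + 65/222 - 289/74) = 1/(31678/111) = 111/31678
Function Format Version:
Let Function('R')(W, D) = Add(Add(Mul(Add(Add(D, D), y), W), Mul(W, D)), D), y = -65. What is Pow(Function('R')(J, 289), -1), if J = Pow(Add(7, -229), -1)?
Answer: Rational(111, 31678) ≈ 0.0035040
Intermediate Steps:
J = Rational(-1, 222) (J = Pow(-222, -1) = Rational(-1, 222) ≈ -0.0045045)
Function('R')(W, D) = Add(D, Mul(D, W), Mul(W, Add(-65, Mul(2, D)))) (Function('R')(W, D) = Add(Add(Mul(Add(Add(D, D), -65), W), Mul(W, D)), D) = Add(Add(Mul(Add(Mul(2, D), -65), W), Mul(D, W)), D) = Add(Add(Mul(Add(-65, Mul(2, D)), W), Mul(D, W)), D) = Add(Add(Mul(W, Add(-65, Mul(2, D))), Mul(D, W)), D) = Add(Add(Mul(D, W), Mul(W, Add(-65, Mul(2, D)))), D) = Add(D, Mul(D, W), Mul(W, Add(-65, Mul(2, D)))))
Pow(Function('R')(J, 289), -1) = Pow(Add(289, Mul(-65, Rational(-1, 222)), Mul(3, 289, Rational(-1, 222))), -1) = Pow(Add(289, Rational(65, 222), Rational(-289, 74)), -1) = Pow(Rational(31678, 111), -1) = Rational(111, 31678)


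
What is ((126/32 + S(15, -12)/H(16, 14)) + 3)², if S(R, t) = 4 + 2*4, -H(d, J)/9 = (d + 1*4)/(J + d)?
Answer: 6241/256 ≈ 24.379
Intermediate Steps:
H(d, J) = -9*(4 + d)/(J + d) (H(d, J) = -9*(d + 1*4)/(J + d) = -9*(d + 4)/(J + d) = -9*(4 + d)/(J + d))
S(R, t) = 12 (S(R, t) = 4 + 8 = 12)
((126/32 + S(15, -12)/H(16, 14)) + 3)² = ((126/32 + 12/((9*(-4 - 1*16)/(14 + 16)))) + 3)² = ((126*(1/32) + 12/((9*(-4 - 16)/30))) + 3)² = ((63/16 + 12/((9*(1/30)*(-20)))) + 3)² = ((63/16 + 12/(-6)) + 3)² = ((63/16 + 12*(-⅙)) + 3)² = ((63/16 - 2) + 3)² = (31/16 + 3)² = (79/16)² = 6241/256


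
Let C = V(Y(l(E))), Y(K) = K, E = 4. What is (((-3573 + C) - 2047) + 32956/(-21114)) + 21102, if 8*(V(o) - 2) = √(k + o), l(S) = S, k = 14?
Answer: 163448110/10557 + 3*√2/8 ≈ 15483.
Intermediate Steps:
V(o) = 2 + √(14 + o)/8
C = 2 + 3*√2/8 (C = 2 + √(14 + 4)/8 = 2 + √18/8 = 2 + (3*√2)/8 = 2 + 3*√2/8 ≈ 2.5303)
(((-3573 + C) - 2047) + 32956/(-21114)) + 21102 = (((-3573 + (2 + 3*√2/8)) - 2047) + 32956/(-21114)) + 21102 = (((-3571 + 3*√2/8) - 2047) + 32956*(-1/21114)) + 21102 = ((-5618 + 3*√2/8) - 16478/10557) + 21102 = (-59325704/10557 + 3*√2/8) + 21102 = 163448110/10557 + 3*√2/8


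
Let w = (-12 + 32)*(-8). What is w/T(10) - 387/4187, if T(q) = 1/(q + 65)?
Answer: -50244387/4187 ≈ -12000.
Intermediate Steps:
T(q) = 1/(65 + q)
w = -160 (w = 20*(-8) = -160)
w/T(10) - 387/4187 = -160/(1/(65 + 10)) - 387/4187 = -160/(1/75) - 387*1/4187 = -160/1/75 - 387/4187 = -160*75 - 387/4187 = -12000 - 387/4187 = -50244387/4187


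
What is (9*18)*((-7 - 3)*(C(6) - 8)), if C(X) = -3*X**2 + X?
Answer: 178200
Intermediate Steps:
C(X) = X - 3*X**2
(9*18)*((-7 - 3)*(C(6) - 8)) = (9*18)*((-7 - 3)*(6*(1 - 3*6) - 8)) = 162*(-10*(6*(1 - 18) - 8)) = 162*(-10*(6*(-17) - 8)) = 162*(-10*(-102 - 8)) = 162*(-10*(-110)) = 162*1100 = 178200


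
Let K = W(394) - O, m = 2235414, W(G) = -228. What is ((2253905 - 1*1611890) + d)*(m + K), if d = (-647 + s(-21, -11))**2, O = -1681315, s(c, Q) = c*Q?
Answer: 3192226386571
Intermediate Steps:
s(c, Q) = Q*c
K = 1681087 (K = -228 - 1*(-1681315) = -228 + 1681315 = 1681087)
d = 173056 (d = (-647 - 11*(-21))**2 = (-647 + 231)**2 = (-416)**2 = 173056)
((2253905 - 1*1611890) + d)*(m + K) = ((2253905 - 1*1611890) + 173056)*(2235414 + 1681087) = ((2253905 - 1611890) + 173056)*3916501 = (642015 + 173056)*3916501 = 815071*3916501 = 3192226386571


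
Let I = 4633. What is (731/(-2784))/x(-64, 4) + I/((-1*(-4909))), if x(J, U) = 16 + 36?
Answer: 667121665/710666112 ≈ 0.93873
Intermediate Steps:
x(J, U) = 52
(731/(-2784))/x(-64, 4) + I/((-1*(-4909))) = (731/(-2784))/52 + 4633/((-1*(-4909))) = (731*(-1/2784))*(1/52) + 4633/4909 = -731/2784*1/52 + 4633*(1/4909) = -731/144768 + 4633/4909 = 667121665/710666112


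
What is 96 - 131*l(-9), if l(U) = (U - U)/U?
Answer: 96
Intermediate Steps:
l(U) = 0 (l(U) = 0/U = 0)
96 - 131*l(-9) = 96 - 131*0 = 96 + 0 = 96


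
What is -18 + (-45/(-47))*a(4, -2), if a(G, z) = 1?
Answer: -801/47 ≈ -17.043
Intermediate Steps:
-18 + (-45/(-47))*a(4, -2) = -18 - 45/(-47)*1 = -18 - 45*(-1/47)*1 = -18 + (45/47)*1 = -18 + 45/47 = -801/47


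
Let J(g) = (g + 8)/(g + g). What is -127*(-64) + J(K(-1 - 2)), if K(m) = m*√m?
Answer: 16257/2 + 4*I*√3/9 ≈ 8128.5 + 0.7698*I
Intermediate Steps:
K(m) = m^(3/2)
J(g) = (8 + g)/(2*g) (J(g) = (8 + g)/((2*g)) = (8 + g)*(1/(2*g)) = (8 + g)/(2*g))
-127*(-64) + J(K(-1 - 2)) = -127*(-64) + (8 + (-1 - 2)^(3/2))/(2*((-1 - 2)^(3/2))) = 8128 + (8 + (-3)^(3/2))/(2*((-3)^(3/2))) = 8128 + (8 - 3*I*√3)/(2*((-3*I*√3))) = 8128 + (I*√3/9)*(8 - 3*I*√3)/2 = 8128 + I*√3*(8 - 3*I*√3)/18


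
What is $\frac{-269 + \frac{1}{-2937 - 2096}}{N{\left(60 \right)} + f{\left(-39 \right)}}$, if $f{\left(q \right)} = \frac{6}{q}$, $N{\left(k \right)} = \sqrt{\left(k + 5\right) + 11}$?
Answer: $- \frac{8800207}{16155930} - \frac{114402691 \sqrt{19}}{16155930} \approx -31.411$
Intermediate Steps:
$N{\left(k \right)} = \sqrt{16 + k}$ ($N{\left(k \right)} = \sqrt{\left(5 + k\right) + 11} = \sqrt{16 + k}$)
$\frac{-269 + \frac{1}{-2937 - 2096}}{N{\left(60 \right)} + f{\left(-39 \right)}} = \frac{-269 + \frac{1}{-2937 - 2096}}{\sqrt{16 + 60} + \frac{6}{-39}} = \frac{-269 + \frac{1}{-5033}}{\sqrt{76} + 6 \left(- \frac{1}{39}\right)} = \frac{-269 - \frac{1}{5033}}{2 \sqrt{19} - \frac{2}{13}} = - \frac{1353878}{5033 \left(- \frac{2}{13} + 2 \sqrt{19}\right)}$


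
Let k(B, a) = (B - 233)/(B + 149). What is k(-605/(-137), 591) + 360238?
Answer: 3785725484/10509 ≈ 3.6024e+5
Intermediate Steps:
k(B, a) = (-233 + B)/(149 + B)
k(-605/(-137), 591) + 360238 = (-233 - 605/(-137))/(149 - 605/(-137)) + 360238 = (-233 - 605*(-1/137))/(149 - 605*(-1/137)) + 360238 = (-233 + 605/137)/(149 + 605/137) + 360238 = -31316/137/(21018/137) + 360238 = (137/21018)*(-31316/137) + 360238 = -15658/10509 + 360238 = 3785725484/10509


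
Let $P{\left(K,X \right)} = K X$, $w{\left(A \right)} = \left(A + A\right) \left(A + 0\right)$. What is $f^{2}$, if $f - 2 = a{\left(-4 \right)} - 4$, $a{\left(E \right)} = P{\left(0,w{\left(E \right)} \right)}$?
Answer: $4$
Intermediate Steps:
$w{\left(A \right)} = 2 A^{2}$ ($w{\left(A \right)} = 2 A A = 2 A^{2}$)
$a{\left(E \right)} = 0$ ($a{\left(E \right)} = 0 \cdot 2 E^{2} = 0$)
$f = -2$ ($f = 2 + \left(0 - 4\right) = 2 - 4 = -2$)
$f^{2} = \left(-2\right)^{2} = 4$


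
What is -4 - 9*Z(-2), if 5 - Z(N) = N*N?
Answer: -13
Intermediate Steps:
Z(N) = 5 - N**2 (Z(N) = 5 - N*N = 5 - N**2)
-4 - 9*Z(-2) = -4 - 9*(5 - 1*(-2)**2) = -4 - 9*(5 - 1*4) = -4 - 9*(5 - 4) = -4 - 9*1 = -4 - 9 = -13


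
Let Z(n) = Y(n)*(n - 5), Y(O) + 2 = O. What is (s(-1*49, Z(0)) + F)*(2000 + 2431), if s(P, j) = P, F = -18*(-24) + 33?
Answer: 1843296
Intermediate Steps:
Y(O) = -2 + O
F = 465 (F = 432 + 33 = 465)
Z(n) = (-5 + n)*(-2 + n) (Z(n) = (-2 + n)*(n - 5) = (-2 + n)*(-5 + n) = (-5 + n)*(-2 + n))
(s(-1*49, Z(0)) + F)*(2000 + 2431) = (-1*49 + 465)*(2000 + 2431) = (-49 + 465)*4431 = 416*4431 = 1843296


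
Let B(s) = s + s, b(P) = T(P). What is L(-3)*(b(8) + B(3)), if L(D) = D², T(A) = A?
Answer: 126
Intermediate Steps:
b(P) = P
B(s) = 2*s
L(-3)*(b(8) + B(3)) = (-3)²*(8 + 2*3) = 9*(8 + 6) = 9*14 = 126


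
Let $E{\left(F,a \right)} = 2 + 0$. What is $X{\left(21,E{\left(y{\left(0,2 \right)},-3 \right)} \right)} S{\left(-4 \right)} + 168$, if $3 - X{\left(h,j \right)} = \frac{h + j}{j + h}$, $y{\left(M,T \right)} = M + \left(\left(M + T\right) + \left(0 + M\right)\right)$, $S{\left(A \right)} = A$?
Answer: $160$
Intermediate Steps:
$y{\left(M,T \right)} = T + 3 M$ ($y{\left(M,T \right)} = M + \left(\left(M + T\right) + M\right) = M + \left(T + 2 M\right) = T + 3 M$)
$E{\left(F,a \right)} = 2$
$X{\left(h,j \right)} = 2$ ($X{\left(h,j \right)} = 3 - \frac{h + j}{j + h} = 3 - \frac{h + j}{h + j} = 3 - 1 = 2$)
$X{\left(21,E{\left(y{\left(0,2 \right)},-3 \right)} \right)} S{\left(-4 \right)} + 168 = 2 \left(-4\right) + 168 = -8 + 168 = 160$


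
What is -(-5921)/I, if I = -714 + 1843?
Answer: 5921/1129 ≈ 5.2445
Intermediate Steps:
I = 1129
-(-5921)/I = -(-5921)/1129 = -1*(-5921/1129) = 5921/1129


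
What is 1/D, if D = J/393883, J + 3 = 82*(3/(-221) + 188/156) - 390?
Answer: -261144429/195779 ≈ -1333.9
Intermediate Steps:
J = -195779/663 (J = -3 + (82*(3/(-221) + 188/156) - 390) = -3 + (82*(3*(-1/221) + 188*(1/156)) - 390) = -3 + (82*(-3/221 + 47/39) - 390) = -3 + (82*(790/663) - 390) = -3 + (64780/663 - 390) = -3 - 193790/663 = -195779/663 ≈ -295.29)
D = -195779/261144429 (D = -195779/663/393883 = -195779/663*1/393883 = -195779/261144429 ≈ -0.00074970)
1/D = 1/(-195779/261144429) = -261144429/195779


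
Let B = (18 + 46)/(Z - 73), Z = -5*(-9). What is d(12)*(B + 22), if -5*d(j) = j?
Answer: -1656/35 ≈ -47.314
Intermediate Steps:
d(j) = -j/5
Z = 45
B = -16/7 (B = (18 + 46)/(45 - 73) = 64/(-28) = 64*(-1/28) = -16/7 ≈ -2.2857)
d(12)*(B + 22) = (-1/5*12)*(-16/7 + 22) = -12/5*138/7 = -1656/35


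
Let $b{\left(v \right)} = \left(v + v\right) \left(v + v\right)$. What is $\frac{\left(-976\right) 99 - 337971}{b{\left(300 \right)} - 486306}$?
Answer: $\frac{144865}{42102} \approx 3.4408$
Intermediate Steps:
$b{\left(v \right)} = 4 v^{2}$ ($b{\left(v \right)} = 2 v 2 v = 4 v^{2}$)
$\frac{\left(-976\right) 99 - 337971}{b{\left(300 \right)} - 486306} = \frac{\left(-976\right) 99 - 337971}{4 \cdot 300^{2} - 486306} = \frac{-96624 - 337971}{4 \cdot 90000 - 486306} = - \frac{434595}{360000 - 486306} = - \frac{434595}{-126306} = \left(-434595\right) \left(- \frac{1}{126306}\right) = \frac{144865}{42102}$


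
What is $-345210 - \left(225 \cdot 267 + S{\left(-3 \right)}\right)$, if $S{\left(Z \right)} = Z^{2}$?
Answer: $-405294$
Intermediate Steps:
$-345210 - \left(225 \cdot 267 + S{\left(-3 \right)}\right) = -345210 - \left(225 \cdot 267 + \left(-3\right)^{2}\right) = -345210 - \left(60075 + 9\right) = -345210 - 60084 = -405294$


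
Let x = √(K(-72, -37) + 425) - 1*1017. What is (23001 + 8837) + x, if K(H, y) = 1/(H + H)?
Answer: 30821 + √61199/12 ≈ 30842.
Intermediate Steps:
K(H, y) = 1/(2*H)
x = -1017 + √61199/12 (x = √((½)/(-72) + 425) - 1*1017 = √((½)*(-1/72) + 425) - 1017 = √(-1/144 + 425) - 1017 = √(61199/144) - 1017 = √61199/12 - 1017 = -1017 + √61199/12 ≈ -996.38)
(23001 + 8837) + x = (23001 + 8837) + (-1017 + √61199/12) = 31838 + (-1017 + √61199/12) = 30821 + √61199/12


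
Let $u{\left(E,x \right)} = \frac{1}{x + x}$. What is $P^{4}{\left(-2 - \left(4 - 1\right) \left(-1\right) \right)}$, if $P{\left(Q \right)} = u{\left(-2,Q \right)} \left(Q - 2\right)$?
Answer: $\frac{1}{16} \approx 0.0625$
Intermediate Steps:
$u{\left(E,x \right)} = \frac{1}{2 x}$
$P{\left(Q \right)} = \frac{-2 + Q}{2 Q}$ ($P{\left(Q \right)} = \frac{1}{2 Q} \left(Q - 2\right) = \frac{1}{2 Q} \left(-2 + Q\right) = \frac{-2 + Q}{2 Q}$)
$P^{4}{\left(-2 - \left(4 - 1\right) \left(-1\right) \right)} = \left(\frac{-2 - \left(2 + \left(4 - 1\right) \left(-1\right)\right)}{2 \left(-2 - \left(4 - 1\right) \left(-1\right)\right)}\right)^{4} = \left(\frac{-2 - \left(2 + 3 \left(-1\right)\right)}{2 \left(-2 - 3 \left(-1\right)\right)}\right)^{4} = \left(\frac{-2 - -1}{2 \left(-2 - -3\right)}\right)^{4} = \left(\frac{-2 + \left(-2 + 3\right)}{2 \left(-2 + 3\right)}\right)^{4} = \left(\frac{-2 + 1}{2 \cdot 1}\right)^{4} = \left(\frac{1}{2} \cdot 1 \left(-1\right)\right)^{4} = \left(- \frac{1}{2}\right)^{4} = \frac{1}{16}$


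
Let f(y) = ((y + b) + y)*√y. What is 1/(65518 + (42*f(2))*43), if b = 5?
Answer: 32759/1882111646 - 8127*√2/1882111646 ≈ 1.1299e-5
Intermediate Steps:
f(y) = √y*(5 + 2*y) (f(y) = ((y + 5) + y)*√y = ((5 + y) + y)*√y = (5 + 2*y)*√y = √y*(5 + 2*y))
1/(65518 + (42*f(2))*43) = 1/(65518 + (42*(√2*(5 + 2*2)))*43) = 1/(65518 + (42*(√2*(5 + 4)))*43) = 1/(65518 + (42*(√2*9))*43) = 1/(65518 + (42*(9*√2))*43) = 1/(65518 + (378*√2)*43) = 1/(65518 + 16254*√2)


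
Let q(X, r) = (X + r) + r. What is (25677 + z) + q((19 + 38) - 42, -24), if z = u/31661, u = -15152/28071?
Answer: 22791257079412/888755931 ≈ 25644.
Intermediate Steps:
q(X, r) = X + 2*r
u = -15152/28071 (u = -15152*1/28071 = -15152/28071 ≈ -0.53977)
z = -15152/888755931 (z = -15152/28071/31661 = -15152/28071*1/31661 = -15152/888755931 ≈ -1.7049e-5)
(25677 + z) + q((19 + 38) - 42, -24) = (25677 - 15152/888755931) + (((19 + 38) - 42) + 2*(-24)) = 22820586025135/888755931 + ((57 - 42) - 48) = 22820586025135/888755931 + (15 - 48) = 22820586025135/888755931 - 33 = 22791257079412/888755931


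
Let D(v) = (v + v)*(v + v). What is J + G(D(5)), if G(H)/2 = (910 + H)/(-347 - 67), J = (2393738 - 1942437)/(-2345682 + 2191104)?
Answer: -83181029/10665882 ≈ -7.7988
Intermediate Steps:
J = -451301/154578 (J = 451301/(-154578) = 451301*(-1/154578) = -451301/154578 ≈ -2.9196)
D(v) = 4*v² (D(v) = (2*v)*(2*v) = 4*v²)
G(H) = -910/207 - H/207 (G(H) = 2*((910 + H)/(-347 - 67)) = 2*((910 + H)/(-414)) = 2*((910 + H)*(-1/414)) = 2*(-455/207 - H/414) = -910/207 - H/207)
J + G(D(5)) = -451301/154578 + (-910/207 - 4*5²/207) = -451301/154578 + (-910/207 - 4*25/207) = -451301/154578 + (-910/207 - 1/207*100) = -451301/154578 + (-910/207 - 100/207) = -451301/154578 - 1010/207 = -83181029/10665882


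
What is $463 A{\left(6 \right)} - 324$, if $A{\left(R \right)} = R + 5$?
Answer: $4769$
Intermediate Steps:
$A{\left(R \right)} = 5 + R$
$463 A{\left(6 \right)} - 324 = 463 \left(5 + 6\right) - 324 = 463 \cdot 11 - 324 = 5093 - 324 = 4769$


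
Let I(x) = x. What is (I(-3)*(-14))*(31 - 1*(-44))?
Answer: 3150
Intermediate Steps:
(I(-3)*(-14))*(31 - 1*(-44)) = (-3*(-14))*(31 - 1*(-44)) = 42*(31 + 44) = 42*75 = 3150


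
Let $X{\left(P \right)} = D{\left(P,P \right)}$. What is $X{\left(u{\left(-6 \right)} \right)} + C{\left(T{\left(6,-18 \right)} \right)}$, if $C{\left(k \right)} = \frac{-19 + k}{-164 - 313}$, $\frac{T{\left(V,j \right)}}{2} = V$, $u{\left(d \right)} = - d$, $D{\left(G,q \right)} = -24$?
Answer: $- \frac{11441}{477} \approx -23.985$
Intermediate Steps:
$T{\left(V,j \right)} = 2 V$
$X{\left(P \right)} = -24$
$C{\left(k \right)} = \frac{19}{477} - \frac{k}{477}$ ($C{\left(k \right)} = \frac{-19 + k}{-477} = \left(-19 + k\right) \left(- \frac{1}{477}\right) = \frac{19}{477} - \frac{k}{477}$)
$X{\left(u{\left(-6 \right)} \right)} + C{\left(T{\left(6,-18 \right)} \right)} = -24 + \left(\frac{19}{477} - \frac{2 \cdot 6}{477}\right) = -24 + \left(\frac{19}{477} - \frac{4}{159}\right) = -24 + \frac{7}{477} = - \frac{11441}{477}$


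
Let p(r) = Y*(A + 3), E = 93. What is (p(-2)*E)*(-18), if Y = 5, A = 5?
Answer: -66960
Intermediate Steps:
p(r) = 40 (p(r) = 5*(5 + 3) = 5*8 = 40)
(p(-2)*E)*(-18) = (40*93)*(-18) = 3720*(-18) = -66960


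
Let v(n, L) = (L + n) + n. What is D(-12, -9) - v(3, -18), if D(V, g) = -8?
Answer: 4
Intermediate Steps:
v(n, L) = L + 2*n
D(-12, -9) - v(3, -18) = -8 - (-18 + 2*3) = -8 - (-18 + 6) = -8 - 1*(-12) = -8 + 12 = 4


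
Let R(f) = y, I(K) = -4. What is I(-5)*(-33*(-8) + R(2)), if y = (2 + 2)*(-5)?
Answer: -976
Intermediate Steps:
y = -20 (y = 4*(-5) = -20)
R(f) = -20
I(-5)*(-33*(-8) + R(2)) = -4*(-33*(-8) - 20) = -4*(264 - 20) = -4*244 = -976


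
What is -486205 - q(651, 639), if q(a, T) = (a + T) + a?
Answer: -488146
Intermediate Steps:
q(a, T) = T + 2*a (q(a, T) = (T + a) + a = T + 2*a)
-486205 - q(651, 639) = -486205 - (639 + 2*651) = -486205 - (639 + 1302) = -486205 - 1*1941 = -486205 - 1941 = -488146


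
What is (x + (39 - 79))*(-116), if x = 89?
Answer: -5684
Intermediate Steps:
(x + (39 - 79))*(-116) = (89 + (39 - 79))*(-116) = (89 - 40)*(-116) = 49*(-116) = -5684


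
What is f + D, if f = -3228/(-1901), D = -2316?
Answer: -4399488/1901 ≈ -2314.3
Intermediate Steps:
f = 3228/1901 (f = -3228*(-1/1901) = 3228/1901 ≈ 1.6981)
f + D = 3228/1901 - 2316 = -4399488/1901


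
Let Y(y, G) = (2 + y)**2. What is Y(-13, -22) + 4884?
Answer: 5005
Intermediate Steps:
Y(-13, -22) + 4884 = (2 - 13)**2 + 4884 = (-11)**2 + 4884 = 121 + 4884 = 5005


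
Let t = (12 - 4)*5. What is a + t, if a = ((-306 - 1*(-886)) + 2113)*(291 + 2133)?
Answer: 6527872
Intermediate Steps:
t = 40 (t = 8*5 = 40)
a = 6527832 (a = ((-306 + 886) + 2113)*2424 = (580 + 2113)*2424 = 2693*2424 = 6527832)
a + t = 6527832 + 40 = 6527872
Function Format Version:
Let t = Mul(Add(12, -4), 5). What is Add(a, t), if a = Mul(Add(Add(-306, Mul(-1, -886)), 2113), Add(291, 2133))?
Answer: 6527872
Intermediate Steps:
t = 40 (t = Mul(8, 5) = 40)
a = 6527832 (a = Mul(Add(Add(-306, 886), 2113), 2424) = Mul(Add(580, 2113), 2424) = Mul(2693, 2424) = 6527832)
Add(a, t) = Add(6527832, 40) = 6527872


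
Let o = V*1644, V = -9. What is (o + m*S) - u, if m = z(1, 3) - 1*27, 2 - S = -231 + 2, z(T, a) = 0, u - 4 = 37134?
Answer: -58171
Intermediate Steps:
u = 37138 (u = 4 + 37134 = 37138)
o = -14796 (o = -9*1644 = -14796)
S = 231 (S = 2 - (-231 + 2) = 2 - 1*(-229) = 2 + 229 = 231)
m = -27 (m = 0 - 1*27 = 0 - 27 = -27)
(o + m*S) - u = (-14796 - 27*231) - 1*37138 = (-14796 - 6237) - 37138 = -21033 - 37138 = -58171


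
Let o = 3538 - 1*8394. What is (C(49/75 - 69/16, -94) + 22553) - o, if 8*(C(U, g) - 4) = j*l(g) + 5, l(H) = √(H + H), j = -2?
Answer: 219309/8 - I*√47/2 ≈ 27414.0 - 3.4278*I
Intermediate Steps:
l(H) = √2*√H (l(H) = √(2*H) = √2*√H)
o = -4856 (o = 3538 - 8394 = -4856)
C(U, g) = 37/8 - √2*√g/4 (C(U, g) = 4 + (-2*√2*√g + 5)/8 = 4 + (5 - 2*√2*√g)/8 = 4 + (5/8 - √2*√g/4) = 37/8 - √2*√g/4)
(C(49/75 - 69/16, -94) + 22553) - o = ((37/8 - √2*√(-94)/4) + 22553) - 1*(-4856) = ((37/8 - √2*I*√94/4) + 22553) + 4856 = ((37/8 - I*√47/2) + 22553) + 4856 = (180461/8 - I*√47/2) + 4856 = 219309/8 - I*√47/2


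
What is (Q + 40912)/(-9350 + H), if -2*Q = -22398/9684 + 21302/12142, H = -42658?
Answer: -801765627785/1019210553504 ≈ -0.78665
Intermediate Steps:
Q = 5472329/19597188 (Q = -(-22398/9684 + 21302/12142)/2 = -(-22398*1/9684 + 21302*(1/12142))/2 = -(-3733/1614 + 10651/6071)/2 = -½*(-5472329/9798594) = 5472329/19597188 ≈ 0.27924)
(Q + 40912)/(-9350 + H) = (5472329/19597188 + 40912)/(-9350 - 42658) = (801765627785/19597188)/(-52008) = (801765627785/19597188)*(-1/52008) = -801765627785/1019210553504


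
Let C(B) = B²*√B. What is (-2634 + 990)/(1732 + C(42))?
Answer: 177963/7980713 - 181251*√42/7980713 ≈ -0.12489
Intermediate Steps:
C(B) = B^(5/2)
(-2634 + 990)/(1732 + C(42)) = (-2634 + 990)/(1732 + 42^(5/2)) = -1644/(1732 + 1764*√42)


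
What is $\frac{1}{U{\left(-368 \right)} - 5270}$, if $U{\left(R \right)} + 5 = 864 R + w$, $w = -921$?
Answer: $- \frac{1}{324148} \approx -3.085 \cdot 10^{-6}$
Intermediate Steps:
$U{\left(R \right)} = -926 + 864 R$ ($U{\left(R \right)} = -5 + \left(864 R - 921\right) = -5 + \left(-921 + 864 R\right) = -926 + 864 R$)
$\frac{1}{U{\left(-368 \right)} - 5270} = \frac{1}{\left(-926 + 864 \left(-368\right)\right) - 5270} = \frac{1}{\left(-926 - 317952\right) - 5270} = \frac{1}{-318878 - 5270} = \frac{1}{-324148} = - \frac{1}{324148}$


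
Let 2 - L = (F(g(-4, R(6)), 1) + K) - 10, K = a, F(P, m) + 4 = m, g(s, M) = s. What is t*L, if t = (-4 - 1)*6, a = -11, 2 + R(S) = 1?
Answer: -780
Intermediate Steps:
R(S) = -1 (R(S) = -2 + 1 = -1)
F(P, m) = -4 + m
K = -11
L = 26 (L = 2 - (((-4 + 1) - 11) - 10) = 2 - ((-3 - 11) - 10) = 2 - (-14 - 10) = 2 - 1*(-24) = 2 + 24 = 26)
t = -30 (t = -5*6 = -30)
t*L = -30*26 = -780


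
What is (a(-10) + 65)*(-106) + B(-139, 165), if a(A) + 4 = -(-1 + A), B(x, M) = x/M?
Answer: -1259419/165 ≈ -7632.8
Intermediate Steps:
a(A) = -3 - A (a(A) = -4 - (-1 + A) = -4 + (1 - A) = -3 - A)
(a(-10) + 65)*(-106) + B(-139, 165) = ((-3 - 1*(-10)) + 65)*(-106) - 139/165 = ((-3 + 10) + 65)*(-106) - 139*1/165 = (7 + 65)*(-106) - 139/165 = 72*(-106) - 139/165 = -7632 - 139/165 = -1259419/165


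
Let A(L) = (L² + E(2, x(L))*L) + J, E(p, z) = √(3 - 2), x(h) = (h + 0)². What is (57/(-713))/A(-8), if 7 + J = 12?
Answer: -57/43493 ≈ -0.0013106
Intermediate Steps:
x(h) = h²
J = 5 (J = -7 + 12 = 5)
E(p, z) = 1 (E(p, z) = √1 = 1)
A(L) = 5 + L + L² (A(L) = (L² + 1*L) + 5 = (L² + L) + 5 = (L + L²) + 5 = 5 + L + L²)
(57/(-713))/A(-8) = (57/(-713))/(5 - 8 + (-8)²) = (57*(-1/713))/(5 - 8 + 64) = -57/713/61 = -57/713*1/61 = -57/43493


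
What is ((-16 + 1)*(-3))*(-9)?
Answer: -405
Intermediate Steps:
((-16 + 1)*(-3))*(-9) = -15*(-3)*(-9) = 45*(-9) = -405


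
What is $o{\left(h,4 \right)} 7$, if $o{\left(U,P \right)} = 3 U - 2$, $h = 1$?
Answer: $7$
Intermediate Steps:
$o{\left(U,P \right)} = -2 + 3 U$
$o{\left(h,4 \right)} 7 = \left(-2 + 3 \cdot 1\right) 7 = \left(-2 + 3\right) 7 = 1 \cdot 7 = 7$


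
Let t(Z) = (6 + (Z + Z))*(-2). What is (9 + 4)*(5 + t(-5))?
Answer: 169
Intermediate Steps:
t(Z) = -12 - 4*Z (t(Z) = (6 + 2*Z)*(-2) = -12 - 4*Z)
(9 + 4)*(5 + t(-5)) = (9 + 4)*(5 + (-12 - 4*(-5))) = 13*(5 + (-12 + 20)) = 13*(5 + 8) = 13*13 = 169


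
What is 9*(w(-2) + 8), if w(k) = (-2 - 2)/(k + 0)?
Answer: 90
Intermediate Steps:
w(k) = -4/k
9*(w(-2) + 8) = 9*(-4/(-2) + 8) = 9*(-4*(-½) + 8) = 9*(2 + 8) = 9*10 = 90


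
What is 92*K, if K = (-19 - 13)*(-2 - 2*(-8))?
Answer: -41216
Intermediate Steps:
K = -448 (K = -32*(-2 + 16) = -32*14 = -448)
92*K = 92*(-448) = -41216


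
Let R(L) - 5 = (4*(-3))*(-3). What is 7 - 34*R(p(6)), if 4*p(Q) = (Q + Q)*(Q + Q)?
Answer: -1387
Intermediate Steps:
p(Q) = Q² (p(Q) = ((Q + Q)*(Q + Q))/4 = ((2*Q)*(2*Q))/4 = (4*Q²)/4 = Q²)
R(L) = 41 (R(L) = 5 + (4*(-3))*(-3) = 5 - 12*(-3) = 5 + 36 = 41)
7 - 34*R(p(6)) = 7 - 34*41 = 7 - 1394 = -1387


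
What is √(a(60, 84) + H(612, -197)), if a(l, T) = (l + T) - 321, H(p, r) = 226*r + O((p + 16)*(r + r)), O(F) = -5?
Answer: 4*I*√2794 ≈ 211.43*I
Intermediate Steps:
H(p, r) = -5 + 226*r (H(p, r) = 226*r - 5 = -5 + 226*r)
a(l, T) = -321 + T + l (a(l, T) = (T + l) - 321 = -321 + T + l)
√(a(60, 84) + H(612, -197)) = √((-321 + 84 + 60) + (-5 + 226*(-197))) = √(-177 + (-5 - 44522)) = √(-177 - 44527) = √(-44704) = 4*I*√2794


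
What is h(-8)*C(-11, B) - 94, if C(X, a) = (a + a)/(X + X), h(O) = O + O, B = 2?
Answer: -1002/11 ≈ -91.091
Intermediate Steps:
h(O) = 2*O
C(X, a) = a/X (C(X, a) = (2*a)/((2*X)) = (2*a)*(1/(2*X)) = a/X)
h(-8)*C(-11, B) - 94 = (2*(-8))*(2/(-11)) - 94 = -32*(-1)/11 - 94 = -16*(-2/11) - 94 = 32/11 - 94 = -1002/11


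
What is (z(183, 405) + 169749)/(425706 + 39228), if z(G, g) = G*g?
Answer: 40644/77489 ≈ 0.52451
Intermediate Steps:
(z(183, 405) + 169749)/(425706 + 39228) = (183*405 + 169749)/(425706 + 39228) = (74115 + 169749)/464934 = 243864*(1/464934) = 40644/77489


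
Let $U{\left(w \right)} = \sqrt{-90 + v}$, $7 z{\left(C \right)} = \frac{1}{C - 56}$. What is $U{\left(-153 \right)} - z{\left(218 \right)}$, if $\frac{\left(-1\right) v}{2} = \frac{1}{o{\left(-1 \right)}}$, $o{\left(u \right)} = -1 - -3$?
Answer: $- \frac{1}{1134} + i \sqrt{91} \approx -0.00088183 + 9.5394 i$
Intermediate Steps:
$o{\left(u \right)} = 2$ ($o{\left(u \right)} = -1 + 3 = 2$)
$v = -1$ ($v = - \frac{2}{2} = \left(-2\right) \frac{1}{2} = -1$)
$z{\left(C \right)} = \frac{1}{7 \left(-56 + C\right)}$ ($z{\left(C \right)} = \frac{1}{7 \left(C - 56\right)} = \frac{1}{7 \left(-56 + C\right)}$)
$U{\left(w \right)} = i \sqrt{91}$ ($U{\left(w \right)} = \sqrt{-90 - 1} = \sqrt{-91} = i \sqrt{91}$)
$U{\left(-153 \right)} - z{\left(218 \right)} = i \sqrt{91} - \frac{1}{7 \left(-56 + 218\right)} = i \sqrt{91} - \frac{1}{7 \cdot 162} = i \sqrt{91} - \frac{1}{7} \cdot \frac{1}{162} = i \sqrt{91} - \frac{1}{1134} = - \frac{1}{1134} + i \sqrt{91}$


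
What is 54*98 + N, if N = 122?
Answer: 5414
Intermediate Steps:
54*98 + N = 54*98 + 122 = 5292 + 122 = 5414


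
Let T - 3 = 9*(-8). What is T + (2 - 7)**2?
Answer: -44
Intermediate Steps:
T = -69 (T = 3 + 9*(-8) = 3 - 72 = -69)
T + (2 - 7)**2 = -69 + (2 - 7)**2 = -69 + (-5)**2 = -69 + 25 = -44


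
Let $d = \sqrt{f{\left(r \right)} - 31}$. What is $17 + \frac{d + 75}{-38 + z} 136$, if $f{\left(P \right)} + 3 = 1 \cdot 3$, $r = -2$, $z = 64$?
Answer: $\frac{5321}{13} + \frac{68 i \sqrt{31}}{13} \approx 409.31 + 29.124 i$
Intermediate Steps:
$f{\left(P \right)} = 0$ ($f{\left(P \right)} = -3 + 1 \cdot 3 = -3 + 3 = 0$)
$d = i \sqrt{31}$ ($d = \sqrt{0 - 31} = \sqrt{-31} = i \sqrt{31} \approx 5.5678 i$)
$17 + \frac{d + 75}{-38 + z} 136 = 17 + \frac{i \sqrt{31} + 75}{-38 + 64} \cdot 136 = 17 + \frac{75 + i \sqrt{31}}{26} \cdot 136 = 17 + \left(75 + i \sqrt{31}\right) \frac{1}{26} \cdot 136 = 17 + \left(\frac{75}{26} + \frac{i \sqrt{31}}{26}\right) 136 = 17 + \left(\frac{5100}{13} + \frac{68 i \sqrt{31}}{13}\right) = \frac{5321}{13} + \frac{68 i \sqrt{31}}{13}$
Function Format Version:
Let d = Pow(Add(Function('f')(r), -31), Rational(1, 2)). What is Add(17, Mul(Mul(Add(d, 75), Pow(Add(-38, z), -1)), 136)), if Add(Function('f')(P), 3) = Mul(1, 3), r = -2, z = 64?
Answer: Add(Rational(5321, 13), Mul(Rational(68, 13), I, Pow(31, Rational(1, 2)))) ≈ Add(409.31, Mul(29.124, I))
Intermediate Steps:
Function('f')(P) = 0 (Function('f')(P) = Add(-3, Mul(1, 3)) = Add(-3, 3) = 0)
d = Mul(I, Pow(31, Rational(1, 2))) (d = Pow(Add(0, -31), Rational(1, 2)) = Pow(-31, Rational(1, 2)) = Mul(I, Pow(31, Rational(1, 2))) ≈ Mul(5.5678, I))
Add(17, Mul(Mul(Add(d, 75), Pow(Add(-38, z), -1)), 136)) = Add(17, Mul(Mul(Add(Mul(I, Pow(31, Rational(1, 2))), 75), Pow(Add(-38, 64), -1)), 136)) = Add(17, Mul(Mul(Add(75, Mul(I, Pow(31, Rational(1, 2)))), Pow(26, -1)), 136)) = Add(17, Mul(Mul(Add(75, Mul(I, Pow(31, Rational(1, 2)))), Rational(1, 26)), 136)) = Add(17, Mul(Add(Rational(75, 26), Mul(Rational(1, 26), I, Pow(31, Rational(1, 2)))), 136)) = Add(17, Add(Rational(5100, 13), Mul(Rational(68, 13), I, Pow(31, Rational(1, 2))))) = Add(Rational(5321, 13), Mul(Rational(68, 13), I, Pow(31, Rational(1, 2))))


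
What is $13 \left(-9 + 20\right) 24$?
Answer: $3432$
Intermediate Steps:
$13 \left(-9 + 20\right) 24 = 13 \cdot 11 \cdot 24 = 143 \cdot 24 = 3432$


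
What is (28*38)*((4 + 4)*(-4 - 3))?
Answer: -59584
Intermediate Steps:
(28*38)*((4 + 4)*(-4 - 3)) = 1064*(8*(-7)) = 1064*(-56) = -59584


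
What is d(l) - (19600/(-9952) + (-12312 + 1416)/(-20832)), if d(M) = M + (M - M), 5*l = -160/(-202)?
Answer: 10938806/6816187 ≈ 1.6048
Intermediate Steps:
l = 16/101 (l = (-160/(-202))/5 = (-160*(-1/202))/5 = (⅕)*(80/101) = 16/101 ≈ 0.15842)
d(M) = M (d(M) = M + 0 = M)
d(l) - (19600/(-9952) + (-12312 + 1416)/(-20832)) = 16/101 - (19600/(-9952) + (-12312 + 1416)/(-20832)) = 16/101 - (19600*(-1/9952) - 10896*(-1/20832)) = 16/101 - (-1225/622 + 227/434) = 16/101 - 1*(-97614/67487) = 16/101 + 97614/67487 = 10938806/6816187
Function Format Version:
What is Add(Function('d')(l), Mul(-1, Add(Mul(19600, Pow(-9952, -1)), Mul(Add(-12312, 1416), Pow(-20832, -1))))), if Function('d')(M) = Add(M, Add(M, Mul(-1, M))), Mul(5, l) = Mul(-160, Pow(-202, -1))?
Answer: Rational(10938806, 6816187) ≈ 1.6048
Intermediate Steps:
l = Rational(16, 101) (l = Mul(Rational(1, 5), Mul(-160, Pow(-202, -1))) = Mul(Rational(1, 5), Mul(-160, Rational(-1, 202))) = Mul(Rational(1, 5), Rational(80, 101)) = Rational(16, 101) ≈ 0.15842)
Function('d')(M) = M (Function('d')(M) = Add(M, 0) = M)
Add(Function('d')(l), Mul(-1, Add(Mul(19600, Pow(-9952, -1)), Mul(Add(-12312, 1416), Pow(-20832, -1))))) = Add(Rational(16, 101), Mul(-1, Add(Mul(19600, Pow(-9952, -1)), Mul(Add(-12312, 1416), Pow(-20832, -1))))) = Add(Rational(16, 101), Mul(-1, Add(Mul(19600, Rational(-1, 9952)), Mul(-10896, Rational(-1, 20832))))) = Add(Rational(16, 101), Mul(-1, Add(Rational(-1225, 622), Rational(227, 434)))) = Add(Rational(16, 101), Mul(-1, Rational(-97614, 67487))) = Add(Rational(16, 101), Rational(97614, 67487)) = Rational(10938806, 6816187)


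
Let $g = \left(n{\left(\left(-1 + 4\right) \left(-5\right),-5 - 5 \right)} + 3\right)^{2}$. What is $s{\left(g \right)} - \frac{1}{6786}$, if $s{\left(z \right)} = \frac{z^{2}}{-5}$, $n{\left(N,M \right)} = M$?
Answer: $- \frac{16293191}{33930} \approx -480.2$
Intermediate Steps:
$g = 49$ ($g = \left(\left(-5 - 5\right) + 3\right)^{2} = \left(-10 + 3\right)^{2} = \left(-7\right)^{2} = 49$)
$s{\left(z \right)} = - \frac{z^{2}}{5}$ ($s{\left(z \right)} = z^{2} \left(- \frac{1}{5}\right) = - \frac{z^{2}}{5}$)
$s{\left(g \right)} - \frac{1}{6786} = - \frac{49^{2}}{5} - \frac{1}{6786} = \left(- \frac{1}{5}\right) 2401 - \frac{1}{6786} = - \frac{2401}{5} - \frac{1}{6786} = - \frac{16293191}{33930}$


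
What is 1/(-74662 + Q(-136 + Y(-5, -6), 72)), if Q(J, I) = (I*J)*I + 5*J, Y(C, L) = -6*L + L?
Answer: -1/624696 ≈ -1.6008e-6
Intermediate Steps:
Y(C, L) = -5*L
Q(J, I) = 5*J + J*I² (Q(J, I) = J*I² + 5*J = 5*J + J*I²)
1/(-74662 + Q(-136 + Y(-5, -6), 72)) = 1/(-74662 + (-136 - 5*(-6))*(5 + 72²)) = 1/(-74662 + (-136 + 30)*(5 + 5184)) = 1/(-74662 - 106*5189) = 1/(-74662 - 550034) = 1/(-624696) = -1/624696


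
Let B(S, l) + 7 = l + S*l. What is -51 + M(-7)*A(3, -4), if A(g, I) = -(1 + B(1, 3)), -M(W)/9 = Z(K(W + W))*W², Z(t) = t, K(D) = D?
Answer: -51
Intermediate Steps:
B(S, l) = -7 + l + S*l (B(S, l) = -7 + (l + S*l) = -7 + l + S*l)
M(W) = -18*W³ (M(W) = -9*(W + W)*W² = -9*2*W*W² = -18*W³)
A(g, I) = 0 (A(g, I) = -(1 + (-7 + 3 + 1*3)) = -(1 + (-7 + 3 + 3)) = -(1 - 1) = -1*0 = 0)
-51 + M(-7)*A(3, -4) = -51 - 18*(-7)³*0 = -51 - 18*(-343)*0 = -51 + 6174*0 = -51 + 0 = -51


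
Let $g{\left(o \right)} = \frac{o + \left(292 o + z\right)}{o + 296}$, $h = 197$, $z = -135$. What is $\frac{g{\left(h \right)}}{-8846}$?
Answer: $- \frac{28793}{2180539} \approx -0.013205$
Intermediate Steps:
$g{\left(o \right)} = \frac{-135 + 293 o}{296 + o}$ ($g{\left(o \right)} = \frac{o + \left(292 o - 135\right)}{o + 296} = \frac{o + \left(-135 + 292 o\right)}{296 + o} = \frac{-135 + 293 o}{296 + o}$)
$\frac{g{\left(h \right)}}{-8846} = \frac{\frac{1}{296 + 197} \left(-135 + 293 \cdot 197\right)}{-8846} = \frac{-135 + 57721}{493} \left(- \frac{1}{8846}\right) = \frac{1}{493} \cdot 57586 \left(- \frac{1}{8846}\right) = \frac{57586}{493} \left(- \frac{1}{8846}\right) = - \frac{28793}{2180539}$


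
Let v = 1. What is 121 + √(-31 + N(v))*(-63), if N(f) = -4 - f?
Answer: 121 - 378*I ≈ 121.0 - 378.0*I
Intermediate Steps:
121 + √(-31 + N(v))*(-63) = 121 + √(-31 + (-4 - 1*1))*(-63) = 121 + √(-31 + (-4 - 1))*(-63) = 121 + √(-31 - 5)*(-63) = 121 + √(-36)*(-63) = 121 + (6*I)*(-63) = 121 - 378*I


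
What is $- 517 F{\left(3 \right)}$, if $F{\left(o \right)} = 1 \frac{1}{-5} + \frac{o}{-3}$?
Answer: $\frac{3102}{5} \approx 620.4$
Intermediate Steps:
$F{\left(o \right)} = - \frac{1}{5} - \frac{o}{3}$ ($F{\left(o \right)} = 1 \left(- \frac{1}{5}\right) + o \left(- \frac{1}{3}\right) = - \frac{1}{5} - \frac{o}{3}$)
$- 517 F{\left(3 \right)} = - 517 \left(- \frac{1}{5} - 1\right) = \left(-517\right) \left(- \frac{6}{5}\right) = \frac{3102}{5}$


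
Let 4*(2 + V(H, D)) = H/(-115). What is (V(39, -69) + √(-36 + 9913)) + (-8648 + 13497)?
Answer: 2229581/460 + √9877 ≈ 4946.3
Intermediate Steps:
V(H, D) = -2 - H/460 (V(H, D) = -2 + (H/(-115))/4 = -2 + (H*(-1/115))/4 = -2 + (-H/115)/4 = -2 - H/460)
(V(39, -69) + √(-36 + 9913)) + (-8648 + 13497) = ((-2 - 1/460*39) + √(-36 + 9913)) + (-8648 + 13497) = ((-2 - 39/460) + √9877) + 4849 = (-959/460 + √9877) + 4849 = 2229581/460 + √9877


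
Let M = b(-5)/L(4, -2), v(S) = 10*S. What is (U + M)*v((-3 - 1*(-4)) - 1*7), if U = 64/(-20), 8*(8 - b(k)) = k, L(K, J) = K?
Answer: 501/8 ≈ 62.625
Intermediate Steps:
b(k) = 8 - k/8
M = 69/32 (M = (8 - ⅛*(-5))/4 = (8 + 5/8)*(¼) = (69/8)*(¼) = 69/32 ≈ 2.1563)
U = -16/5 (U = 64*(-1/20) = -16/5 ≈ -3.2000)
(U + M)*v((-3 - 1*(-4)) - 1*7) = (-16/5 + 69/32)*(10*((-3 - 1*(-4)) - 1*7)) = -167*((-3 + 4) - 7)/16 = -167*(1 - 7)/16 = -167*(-6)/16 = -167/160*(-60) = 501/8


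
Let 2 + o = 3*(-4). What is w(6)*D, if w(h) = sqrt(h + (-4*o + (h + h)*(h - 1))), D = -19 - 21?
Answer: -40*sqrt(122) ≈ -441.81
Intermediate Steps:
o = -14 (o = -2 + 3*(-4) = -2 - 12 = -14)
D = -40
w(h) = sqrt(56 + h + 2*h*(-1 + h)) (w(h) = sqrt(h + (-4*(-14) + (h + h)*(h - 1))) = sqrt(h + (56 + (2*h)*(-1 + h))) = sqrt(h + (56 + 2*h*(-1 + h))) = sqrt(56 + h + 2*h*(-1 + h)))
w(6)*D = sqrt(56 - 1*6 + 2*6**2)*(-40) = sqrt(56 - 6 + 2*36)*(-40) = sqrt(56 - 6 + 72)*(-40) = sqrt(122)*(-40) = -40*sqrt(122)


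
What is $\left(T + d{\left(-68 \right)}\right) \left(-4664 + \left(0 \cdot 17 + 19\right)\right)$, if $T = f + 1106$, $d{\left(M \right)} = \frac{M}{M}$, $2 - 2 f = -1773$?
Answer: $- \frac{18528905}{2} \approx -9.2644 \cdot 10^{6}$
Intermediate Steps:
$f = \frac{1775}{2}$ ($f = 1 - - \frac{1773}{2} = 1 + \frac{1773}{2} = \frac{1775}{2} \approx 887.5$)
$d{\left(M \right)} = 1$
$T = \frac{3987}{2}$ ($T = \frac{1775}{2} + 1106 = \frac{3987}{2} \approx 1993.5$)
$\left(T + d{\left(-68 \right)}\right) \left(-4664 + \left(0 \cdot 17 + 19\right)\right) = \left(\frac{3987}{2} + 1\right) \left(-4664 + \left(0 \cdot 17 + 19\right)\right) = \frac{3989 \left(-4664 + \left(0 + 19\right)\right)}{2} = \frac{3989 \left(-4664 + 19\right)}{2} = \frac{3989}{2} \left(-4645\right) = - \frac{18528905}{2}$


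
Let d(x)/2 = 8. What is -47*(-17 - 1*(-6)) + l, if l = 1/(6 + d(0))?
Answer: 11375/22 ≈ 517.04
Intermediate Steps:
d(x) = 16 (d(x) = 2*8 = 16)
l = 1/22 (l = 1/(6 + 16) = 1/22 ≈ 0.045455)
-47*(-17 - 1*(-6)) + l = -47*(-17 - 1*(-6)) + 1/22 = -47*(-17 + 6) + 1/22 = -47*(-11) + 1/22 = 517 + 1/22 = 11375/22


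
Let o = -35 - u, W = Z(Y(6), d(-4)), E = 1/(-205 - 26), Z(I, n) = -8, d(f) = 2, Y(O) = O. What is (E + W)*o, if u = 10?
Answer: 27735/77 ≈ 360.19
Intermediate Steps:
E = -1/231 (E = 1/(-231) = -1/231 ≈ -0.0043290)
W = -8
o = -45 (o = -35 - 1*10 = -35 - 10 = -45)
(E + W)*o = (-1/231 - 8)*(-45) = -1849/231*(-45) = 27735/77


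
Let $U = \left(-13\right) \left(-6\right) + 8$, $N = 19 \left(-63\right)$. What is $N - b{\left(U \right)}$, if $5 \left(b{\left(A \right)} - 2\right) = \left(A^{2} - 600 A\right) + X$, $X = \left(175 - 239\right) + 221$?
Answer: $\frac{38052}{5} \approx 7610.4$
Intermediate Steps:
$X = 157$ ($X = -64 + 221 = 157$)
$N = -1197$
$U = 86$ ($U = 78 + 8 = 86$)
$b{\left(A \right)} = \frac{167}{5} - 120 A + \frac{A^{2}}{5}$ ($b{\left(A \right)} = 2 + \frac{\left(A^{2} - 600 A\right) + 157}{5} = 2 + \frac{157 + A^{2} - 600 A}{5} = 2 + \left(\frac{157}{5} - 120 A + \frac{A^{2}}{5}\right) = \frac{167}{5} - 120 A + \frac{A^{2}}{5}$)
$N - b{\left(U \right)} = -1197 - \left(\frac{167}{5} - 10320 + \frac{86^{2}}{5}\right) = -1197 - \left(\frac{167}{5} - 10320 + \frac{1}{5} \cdot 7396\right) = -1197 - \left(\frac{167}{5} - 10320 + \frac{7396}{5}\right) = -1197 - - \frac{44037}{5} = -1197 + \frac{44037}{5} = \frac{38052}{5}$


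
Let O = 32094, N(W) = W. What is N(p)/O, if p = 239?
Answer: 239/32094 ≈ 0.0074469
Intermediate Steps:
N(p)/O = 239/32094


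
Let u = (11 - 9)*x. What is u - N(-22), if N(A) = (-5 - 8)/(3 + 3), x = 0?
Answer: 13/6 ≈ 2.1667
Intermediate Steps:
N(A) = -13/6
u = 0 (u = (11 - 9)*0 = 2*0 = 0)
u - N(-22) = 0 - 1*(-13/6) = 0 + 13/6 = 13/6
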